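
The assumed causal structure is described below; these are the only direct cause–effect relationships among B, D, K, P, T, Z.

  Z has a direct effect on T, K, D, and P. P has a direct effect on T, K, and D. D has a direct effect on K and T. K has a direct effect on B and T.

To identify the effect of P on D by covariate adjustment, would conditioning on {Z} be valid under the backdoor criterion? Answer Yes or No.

Backdoor paths from P to D (paths whose first edge points into P):
  P1: P <- Z -> D
  P2: P <- Z -> K <- D
  P3: P <- Z -> K -> T <- D
  P4: P <- Z -> T <- D
  P5: P <- Z -> T <- K <- D
Condition 1 (no descendant of P in the set): holds — descendants of P are {B, D, K, T}; none are in {Z}.
Condition 2 (every backdoor path blocked by {Z}):
  P1: blocked at fork node Z ∈ conditioning set.
  P2: blocked at fork node Z ∈ conditioning set.
  P3: blocked at fork node Z ∈ conditioning set.
  P4: blocked at fork node Z ∈ conditioning set.
  P5: blocked at fork node Z ∈ conditioning set.
{Z} satisfies the backdoor criterion.

Yes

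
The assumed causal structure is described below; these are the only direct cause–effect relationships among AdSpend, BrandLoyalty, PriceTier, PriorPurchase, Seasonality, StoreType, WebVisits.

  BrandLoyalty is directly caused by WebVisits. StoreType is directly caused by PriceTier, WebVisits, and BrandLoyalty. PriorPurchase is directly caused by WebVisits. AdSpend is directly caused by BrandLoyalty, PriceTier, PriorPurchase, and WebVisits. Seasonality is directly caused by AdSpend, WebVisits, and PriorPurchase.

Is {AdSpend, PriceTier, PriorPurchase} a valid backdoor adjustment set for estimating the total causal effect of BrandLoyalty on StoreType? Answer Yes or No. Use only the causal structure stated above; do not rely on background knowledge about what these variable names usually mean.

Backdoor paths from BrandLoyalty to StoreType (paths whose first edge points into BrandLoyalty):
  P1: BrandLoyalty <- WebVisits -> StoreType
  P2: BrandLoyalty <- WebVisits -> PriorPurchase -> AdSpend <- PriceTier -> StoreType
  P3: BrandLoyalty <- WebVisits -> PriorPurchase -> Seasonality <- AdSpend <- PriceTier -> StoreType
  P4: BrandLoyalty <- WebVisits -> AdSpend <- PriceTier -> StoreType
  P5: BrandLoyalty <- WebVisits -> Seasonality <- PriorPurchase -> AdSpend <- PriceTier -> StoreType
  P6: BrandLoyalty <- WebVisits -> Seasonality <- AdSpend <- PriceTier -> StoreType
Condition 1 (no descendant of BrandLoyalty in the set): FAILS — AdSpend is a descendant of BrandLoyalty.
Condition 2 (every backdoor path blocked by {AdSpend, PriceTier, PriorPurchase}):
  P1: open — no interior node is in the conditioning set.
  P2: blocked at chain node PriorPurchase ∈ conditioning set.
  P3: blocked at chain node PriorPurchase ∈ conditioning set.
  P4: blocked at fork node PriceTier ∈ conditioning set.
  P5: blocked at collider Seasonality (neither it nor any descendant is in the conditioning set).
  P6: blocked at collider Seasonality (neither it nor any descendant is in the conditioning set).
{AdSpend, PriceTier, PriorPurchase} does not satisfy the backdoor criterion.

No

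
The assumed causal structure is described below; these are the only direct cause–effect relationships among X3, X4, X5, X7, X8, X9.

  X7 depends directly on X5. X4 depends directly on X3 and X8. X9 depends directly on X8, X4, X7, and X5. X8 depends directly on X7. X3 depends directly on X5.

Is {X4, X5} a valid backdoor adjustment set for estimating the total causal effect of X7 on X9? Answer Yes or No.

No

Backdoor paths from X7 to X9 (paths whose first edge points into X7):
  P1: X7 <- X5 -> X3 -> X4 <- X8 -> X9
  P2: X7 <- X5 -> X3 -> X4 -> X9
  P3: X7 <- X5 -> X9
Condition 1 (no descendant of X7 in the set): FAILS — X4 is a descendant of X7.
Condition 2 (every backdoor path blocked by {X4, X5}):
  P1: blocked at fork node X5 ∈ conditioning set.
  P2: blocked at fork node X5 ∈ conditioning set.
  P3: blocked at fork node X5 ∈ conditioning set.
{X4, X5} does not satisfy the backdoor criterion.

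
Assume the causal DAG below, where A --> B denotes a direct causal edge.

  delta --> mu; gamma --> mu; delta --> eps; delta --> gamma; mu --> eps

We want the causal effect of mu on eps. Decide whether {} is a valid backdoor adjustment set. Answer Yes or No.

Backdoor paths from mu to eps (paths whose first edge points into mu):
  P1: mu <- delta -> eps
  P2: mu <- gamma <- delta -> eps
Condition 1 (no descendant of mu in the set): holds — descendants of mu are {eps}; none are in {}.
Condition 2 (every backdoor path blocked by {}):
  P1: open — no interior node is in the conditioning set.
  P2: open — no interior node is in the conditioning set.
{} does not satisfy the backdoor criterion.

No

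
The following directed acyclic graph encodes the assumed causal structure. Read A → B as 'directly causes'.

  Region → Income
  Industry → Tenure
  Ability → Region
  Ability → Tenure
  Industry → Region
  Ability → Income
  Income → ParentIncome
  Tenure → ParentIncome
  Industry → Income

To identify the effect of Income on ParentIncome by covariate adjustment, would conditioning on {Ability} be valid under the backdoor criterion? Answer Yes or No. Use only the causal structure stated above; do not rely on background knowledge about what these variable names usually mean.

Backdoor paths from Income to ParentIncome (paths whose first edge points into Income):
  P1: Income <- Industry -> Tenure -> ParentIncome
  P2: Income <- Industry -> Region <- Ability -> Tenure -> ParentIncome
  P3: Income <- Ability -> Tenure -> ParentIncome
  P4: Income <- Ability -> Region <- Industry -> Tenure -> ParentIncome
  P5: Income <- Region <- Industry -> Tenure -> ParentIncome
  P6: Income <- Region <- Ability -> Tenure -> ParentIncome
Condition 1 (no descendant of Income in the set): holds — descendants of Income are {ParentIncome}; none are in {Ability}.
Condition 2 (every backdoor path blocked by {Ability}):
  P1: open — no interior node is in the conditioning set.
  P2: blocked at collider Region (neither it nor any descendant is in the conditioning set).
  P3: blocked at fork node Ability ∈ conditioning set.
  P4: blocked at fork node Ability ∈ conditioning set.
  P5: open — no interior node is in the conditioning set.
  P6: blocked at fork node Ability ∈ conditioning set.
{Ability} does not satisfy the backdoor criterion.

No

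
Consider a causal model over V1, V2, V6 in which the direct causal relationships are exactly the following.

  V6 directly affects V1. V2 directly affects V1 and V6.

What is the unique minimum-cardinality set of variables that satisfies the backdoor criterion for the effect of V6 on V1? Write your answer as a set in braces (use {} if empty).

{V2}

Variables eligible for adjustment (non-descendants of V6, excluding V6 and V1): {V2}.
Backdoor paths from V6 to V1:
  P1: V6 <- V2 -> V1
The empty set is not sufficient: P1 (V6 <- V2 -> V1) has no collider blocking it and no conditioned non-collider, so it is open.
Try {V2}:
  P1: blocked at fork node V2 ∈ conditioning set.
{V2} contains no descendant of V6 and blocks every backdoor path.
{V2} is the unique smallest valid adjustment set.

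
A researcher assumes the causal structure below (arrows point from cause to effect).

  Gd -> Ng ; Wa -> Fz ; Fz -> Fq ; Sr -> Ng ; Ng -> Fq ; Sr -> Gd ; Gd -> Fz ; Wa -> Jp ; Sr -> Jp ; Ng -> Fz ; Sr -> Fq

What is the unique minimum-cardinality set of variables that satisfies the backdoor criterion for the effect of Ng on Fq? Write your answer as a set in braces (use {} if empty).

Variables eligible for adjustment (non-descendants of Ng, excluding Ng and Fq): {Gd, Jp, Sr, Wa}.
Backdoor paths from Ng to Fq:
  P1: Ng <- Sr -> Gd -> Fz -> Fq
  P2: Ng <- Sr -> Jp <- Wa -> Fz -> Fq
  P3: Ng <- Sr -> Fq
  P4: Ng <- Gd <- Sr -> Jp <- Wa -> Fz -> Fq
  P5: Ng <- Gd <- Sr -> Fq
  P6: Ng <- Gd -> Fz <- Wa -> Jp <- Sr -> Fq
  P7: Ng <- Gd -> Fz -> Fq
The empty set is not sufficient: P1 (Ng <- Sr -> Gd -> Fz -> Fq) has no collider blocking it and no conditioned non-collider, so it is open.
Try {Gd, Sr}:
  P1: blocked at fork node Sr ∈ conditioning set.
  P2: blocked at fork node Sr ∈ conditioning set.
  P3: blocked at fork node Sr ∈ conditioning set.
  P4: blocked at chain node Gd ∈ conditioning set.
  P5: blocked at chain node Gd ∈ conditioning set.
  P6: blocked at fork node Gd ∈ conditioning set.
  P7: blocked at fork node Gd ∈ conditioning set.
{Gd, Sr} contains no descendant of Ng and blocks every backdoor path.
Every element of {Gd, Sr} is needed (dropping Gd leaves P7 open; dropping Sr leaves P3 open), so no proper subset is valid.
Among all size-2 subsets of the eligible variables, only {Gd, Sr} blocks every backdoor path, so it is the unique smallest valid adjustment set.

{Gd, Sr}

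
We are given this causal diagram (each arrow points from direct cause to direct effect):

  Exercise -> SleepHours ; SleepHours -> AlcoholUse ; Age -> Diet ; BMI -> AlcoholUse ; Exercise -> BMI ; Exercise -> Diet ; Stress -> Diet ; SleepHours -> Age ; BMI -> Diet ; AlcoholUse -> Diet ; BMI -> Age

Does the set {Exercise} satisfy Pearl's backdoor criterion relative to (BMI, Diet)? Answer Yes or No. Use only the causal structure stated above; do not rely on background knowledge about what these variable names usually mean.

Backdoor paths from BMI to Diet (paths whose first edge points into BMI):
  P1: BMI <- Exercise -> SleepHours -> Age -> Diet
  P2: BMI <- Exercise -> SleepHours -> AlcoholUse -> Diet
  P3: BMI <- Exercise -> Diet
Condition 1 (no descendant of BMI in the set): holds — descendants of BMI are {Age, AlcoholUse, Diet}; none are in {Exercise}.
Condition 2 (every backdoor path blocked by {Exercise}):
  P1: blocked at fork node Exercise ∈ conditioning set.
  P2: blocked at fork node Exercise ∈ conditioning set.
  P3: blocked at fork node Exercise ∈ conditioning set.
{Exercise} satisfies the backdoor criterion.

Yes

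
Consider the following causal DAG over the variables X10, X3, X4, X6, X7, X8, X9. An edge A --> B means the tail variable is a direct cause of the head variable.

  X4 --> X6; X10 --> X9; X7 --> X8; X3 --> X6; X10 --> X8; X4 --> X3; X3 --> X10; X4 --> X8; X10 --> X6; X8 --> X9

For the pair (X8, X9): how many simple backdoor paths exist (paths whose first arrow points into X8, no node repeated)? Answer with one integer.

5

A backdoor path from X8 to X9 is any simple undirected path whose first edge points into X8 (i.e. leaves X8 via a parent).
Parents of X8: {X10, X4, X7}.
Enumerating:
  P1: X8 <- X4 -> X3 -> X10 -> X9
  P2: X8 <- X4 -> X3 -> X6 <- X10 -> X9
  P3: X8 <- X4 -> X6 <- X3 -> X10 -> X9
  P4: X8 <- X4 -> X6 <- X10 -> X9
  P5: X8 <- X10 -> X9
That exhausts the simple backdoor paths. Count: 5.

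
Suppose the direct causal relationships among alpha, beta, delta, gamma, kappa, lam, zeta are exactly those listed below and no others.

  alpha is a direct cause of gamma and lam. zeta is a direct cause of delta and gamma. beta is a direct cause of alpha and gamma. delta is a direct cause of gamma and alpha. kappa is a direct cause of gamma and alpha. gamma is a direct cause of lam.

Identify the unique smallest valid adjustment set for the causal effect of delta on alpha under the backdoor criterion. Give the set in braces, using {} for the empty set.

{}

Variables eligible for adjustment (non-descendants of delta, excluding delta and alpha): {beta, kappa, zeta}.
Backdoor paths from delta to alpha:
  P1: delta <- zeta -> gamma <- beta -> alpha
  P2: delta <- zeta -> gamma <- kappa -> alpha
  P3: delta <- zeta -> gamma <- alpha
  P4: delta <- zeta -> gamma -> lam <- alpha
Each backdoor path contains an unconditioned collider, so every path is already blocked with the empty conditioning set:
  P1: blocked at collider gamma (neither it nor any descendant is in the conditioning set).
  P2: blocked at collider gamma (neither it nor any descendant is in the conditioning set).
  P3: blocked at collider gamma (neither it nor any descendant is in the conditioning set).
  P4: blocked at collider lam (neither it nor any descendant is in the conditioning set).
The empty set is therefore the unique smallest valid set.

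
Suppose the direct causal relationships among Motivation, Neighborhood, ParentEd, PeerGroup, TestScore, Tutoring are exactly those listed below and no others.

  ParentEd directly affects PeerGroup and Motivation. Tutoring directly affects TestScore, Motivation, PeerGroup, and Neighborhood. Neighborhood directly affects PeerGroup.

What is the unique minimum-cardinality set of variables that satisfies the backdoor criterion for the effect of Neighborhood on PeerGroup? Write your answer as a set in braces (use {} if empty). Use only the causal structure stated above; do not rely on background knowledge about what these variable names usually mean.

{Tutoring}

Variables eligible for adjustment (non-descendants of Neighborhood, excluding Neighborhood and PeerGroup): {Motivation, ParentEd, TestScore, Tutoring}.
Backdoor paths from Neighborhood to PeerGroup:
  P1: Neighborhood <- Tutoring -> PeerGroup
  P2: Neighborhood <- Tutoring -> Motivation <- ParentEd -> PeerGroup
The empty set is not sufficient: P1 (Neighborhood <- Tutoring -> PeerGroup) has no collider blocking it and no conditioned non-collider, so it is open.
Try {Tutoring}:
  P1: blocked at fork node Tutoring ∈ conditioning set.
  P2: blocked at fork node Tutoring ∈ conditioning set.
{Tutoring} contains no descendant of Neighborhood and blocks every backdoor path.
No other singleton works — e.g. {TestScore} leaves P1 open — so {Tutoring} is the unique smallest valid adjustment set.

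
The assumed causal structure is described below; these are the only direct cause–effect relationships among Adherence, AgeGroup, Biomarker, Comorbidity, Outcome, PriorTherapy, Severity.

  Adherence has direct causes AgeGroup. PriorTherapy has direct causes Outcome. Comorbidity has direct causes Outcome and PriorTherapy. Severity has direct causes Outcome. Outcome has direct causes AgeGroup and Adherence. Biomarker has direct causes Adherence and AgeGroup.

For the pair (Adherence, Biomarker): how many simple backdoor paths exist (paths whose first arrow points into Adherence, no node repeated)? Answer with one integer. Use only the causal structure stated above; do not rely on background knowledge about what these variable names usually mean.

1

A backdoor path from Adherence to Biomarker is any simple undirected path whose first edge points into Adherence (i.e. leaves Adherence via a parent).
Parents of Adherence: {AgeGroup}.
Enumerating:
  P1: Adherence <- AgeGroup -> Biomarker
That exhausts the simple backdoor paths. Count: 1.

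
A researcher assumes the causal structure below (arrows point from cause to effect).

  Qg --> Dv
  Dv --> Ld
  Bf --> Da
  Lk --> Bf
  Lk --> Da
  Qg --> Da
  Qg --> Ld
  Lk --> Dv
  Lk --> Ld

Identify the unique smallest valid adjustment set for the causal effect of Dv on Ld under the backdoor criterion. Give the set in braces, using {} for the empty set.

Variables eligible for adjustment (non-descendants of Dv, excluding Dv and Ld): {Bf, Da, Lk, Qg}.
Backdoor paths from Dv to Ld:
  P1: Dv <- Lk -> Bf -> Da <- Qg -> Ld
  P2: Dv <- Lk -> Da <- Qg -> Ld
  P3: Dv <- Lk -> Ld
  P4: Dv <- Qg -> Da <- Lk -> Ld
  P5: Dv <- Qg -> Da <- Bf <- Lk -> Ld
  P6: Dv <- Qg -> Ld
The empty set is not sufficient: P3 (Dv <- Lk -> Ld) has no collider blocking it and no conditioned non-collider, so it is open.
Try {Lk, Qg}:
  P1: blocked at fork node Lk ∈ conditioning set.
  P2: blocked at fork node Lk ∈ conditioning set.
  P3: blocked at fork node Lk ∈ conditioning set.
  P4: blocked at fork node Qg ∈ conditioning set.
  P5: blocked at fork node Qg ∈ conditioning set.
  P6: blocked at fork node Qg ∈ conditioning set.
{Lk, Qg} contains no descendant of Dv and blocks every backdoor path.
Every element of {Lk, Qg} is needed (dropping Lk leaves P3 open; dropping Qg leaves P6 open), so no proper subset is valid.
Among all size-2 subsets of the eligible variables, only {Lk, Qg} blocks every backdoor path, so it is the unique smallest valid adjustment set.

{Lk, Qg}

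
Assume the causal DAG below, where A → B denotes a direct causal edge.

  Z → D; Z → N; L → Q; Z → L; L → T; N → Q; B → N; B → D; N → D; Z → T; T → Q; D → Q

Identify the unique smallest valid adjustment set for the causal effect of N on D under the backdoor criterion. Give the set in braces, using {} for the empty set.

Variables eligible for adjustment (non-descendants of N, excluding N and D): {B, L, T, Z}.
Backdoor paths from N to D:
  P1: N <- Z -> L -> T -> Q <- D
  P2: N <- Z -> L -> Q <- D
  P3: N <- Z -> D
  P4: N <- Z -> T <- L -> Q <- D
  P5: N <- Z -> T -> Q <- D
  P6: N <- B -> D
The empty set is not sufficient: P3 (N <- Z -> D) has no collider blocking it and no conditioned non-collider, so it is open.
Try {B, Z}:
  P1: blocked at fork node Z ∈ conditioning set.
  P2: blocked at fork node Z ∈ conditioning set.
  P3: blocked at fork node Z ∈ conditioning set.
  P4: blocked at fork node Z ∈ conditioning set.
  P5: blocked at fork node Z ∈ conditioning set.
  P6: blocked at fork node B ∈ conditioning set.
{B, Z} contains no descendant of N and blocks every backdoor path.
Every element of {B, Z} is needed (dropping B leaves P6 open; dropping Z leaves P3 open), so no proper subset is valid.
Among all size-2 subsets of the eligible variables, only {B, Z} blocks every backdoor path, so it is the unique smallest valid adjustment set.

{B, Z}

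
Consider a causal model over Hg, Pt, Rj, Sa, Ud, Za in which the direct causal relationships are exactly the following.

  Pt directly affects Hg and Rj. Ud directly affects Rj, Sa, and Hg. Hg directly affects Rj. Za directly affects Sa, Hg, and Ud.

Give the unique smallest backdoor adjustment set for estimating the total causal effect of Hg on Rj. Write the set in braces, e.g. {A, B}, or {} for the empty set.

Variables eligible for adjustment (non-descendants of Hg, excluding Hg and Rj): {Pt, Sa, Ud, Za}.
Backdoor paths from Hg to Rj:
  P1: Hg <- Za -> Ud -> Rj
  P2: Hg <- Za -> Sa <- Ud -> Rj
  P3: Hg <- Ud -> Rj
  P4: Hg <- Pt -> Rj
The empty set is not sufficient: P1 (Hg <- Za -> Ud -> Rj) has no collider blocking it and no conditioned non-collider, so it is open.
Try {Pt, Ud}:
  P1: blocked at chain node Ud ∈ conditioning set.
  P2: blocked at collider Sa (neither it nor any descendant is in the conditioning set).
  P3: blocked at fork node Ud ∈ conditioning set.
  P4: blocked at fork node Pt ∈ conditioning set.
{Pt, Ud} contains no descendant of Hg and blocks every backdoor path.
Every element of {Pt, Ud} is needed (dropping Pt leaves P4 open; dropping Ud leaves P1 open), so no proper subset is valid.
Among all size-2 subsets of the eligible variables, only {Pt, Ud} blocks every backdoor path, so it is the unique smallest valid adjustment set.

{Pt, Ud}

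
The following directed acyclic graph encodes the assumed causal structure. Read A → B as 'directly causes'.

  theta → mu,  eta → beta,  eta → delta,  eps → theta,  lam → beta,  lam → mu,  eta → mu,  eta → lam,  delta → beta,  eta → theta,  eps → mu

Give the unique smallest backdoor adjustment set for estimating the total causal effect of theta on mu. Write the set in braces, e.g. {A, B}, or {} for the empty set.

Variables eligible for adjustment (non-descendants of theta, excluding theta and mu): {beta, delta, eps, eta, lam}.
Backdoor paths from theta to mu:
  P1: theta <- eta -> lam -> mu
  P2: theta <- eta -> delta -> beta <- lam -> mu
  P3: theta <- eta -> mu
  P4: theta <- eta -> beta <- lam -> mu
  P5: theta <- eps -> mu
The empty set is not sufficient: P1 (theta <- eta -> lam -> mu) has no collider blocking it and no conditioned non-collider, so it is open.
Try {eps, eta}:
  P1: blocked at fork node eta ∈ conditioning set.
  P2: blocked at fork node eta ∈ conditioning set.
  P3: blocked at fork node eta ∈ conditioning set.
  P4: blocked at fork node eta ∈ conditioning set.
  P5: blocked at fork node eps ∈ conditioning set.
{eps, eta} contains no descendant of theta and blocks every backdoor path.
Every element of {eps, eta} is needed (dropping eps leaves P5 open; dropping eta leaves P1 open), so no proper subset is valid.
Among all size-2 subsets of the eligible variables, only {eps, eta} blocks every backdoor path, so it is the unique smallest valid adjustment set.

{eps, eta}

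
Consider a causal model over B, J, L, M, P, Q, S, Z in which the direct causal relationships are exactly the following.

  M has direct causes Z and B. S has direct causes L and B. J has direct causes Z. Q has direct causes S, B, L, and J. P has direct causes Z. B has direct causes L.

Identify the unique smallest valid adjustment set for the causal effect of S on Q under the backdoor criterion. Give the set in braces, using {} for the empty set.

{B, L}

Variables eligible for adjustment (non-descendants of S, excluding S and Q): {B, J, L, M, P, Z}.
Backdoor paths from S to Q:
  P1: S <- L -> B -> M <- Z -> J -> Q
  P2: S <- L -> B -> Q
  P3: S <- L -> Q
  P4: S <- B <- L -> Q
  P5: S <- B -> M <- Z -> J -> Q
  P6: S <- B -> Q
The empty set is not sufficient: P2 (S <- L -> B -> Q) has no collider blocking it and no conditioned non-collider, so it is open.
Try {B, L}:
  P1: blocked at fork node L ∈ conditioning set.
  P2: blocked at fork node L ∈ conditioning set.
  P3: blocked at fork node L ∈ conditioning set.
  P4: blocked at chain node B ∈ conditioning set.
  P5: blocked at fork node B ∈ conditioning set.
  P6: blocked at fork node B ∈ conditioning set.
{B, L} contains no descendant of S and blocks every backdoor path.
Every element of {B, L} is needed (dropping B leaves P6 open; dropping L leaves P3 open), so no proper subset is valid.
Among all size-2 subsets of the eligible variables, only {B, L} blocks every backdoor path, so it is the unique smallest valid adjustment set.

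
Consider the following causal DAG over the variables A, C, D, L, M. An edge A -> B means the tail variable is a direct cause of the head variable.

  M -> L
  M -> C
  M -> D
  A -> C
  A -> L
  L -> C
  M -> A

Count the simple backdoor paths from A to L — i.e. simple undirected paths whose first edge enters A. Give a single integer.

A backdoor path from A to L is any simple undirected path whose first edge points into A (i.e. leaves A via a parent).
Parents of A: {M}.
Enumerating:
  P1: A <- M -> L
  P2: A <- M -> C <- L
That exhausts the simple backdoor paths. Count: 2.

2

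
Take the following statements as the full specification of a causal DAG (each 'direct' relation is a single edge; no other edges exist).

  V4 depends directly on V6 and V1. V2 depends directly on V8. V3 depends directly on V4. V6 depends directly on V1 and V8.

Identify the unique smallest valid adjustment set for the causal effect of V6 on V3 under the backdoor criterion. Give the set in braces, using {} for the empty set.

{V1}

Variables eligible for adjustment (non-descendants of V6, excluding V6 and V3): {V1, V2, V8}.
Backdoor paths from V6 to V3:
  P1: V6 <- V1 -> V4 -> V3
The empty set is not sufficient: P1 (V6 <- V1 -> V4 -> V3) has no collider blocking it and no conditioned non-collider, so it is open.
Try {V1}:
  P1: blocked at fork node V1 ∈ conditioning set.
{V1} contains no descendant of V6 and blocks every backdoor path.
No other singleton works — e.g. {V8} leaves P1 open — so {V1} is the unique smallest valid adjustment set.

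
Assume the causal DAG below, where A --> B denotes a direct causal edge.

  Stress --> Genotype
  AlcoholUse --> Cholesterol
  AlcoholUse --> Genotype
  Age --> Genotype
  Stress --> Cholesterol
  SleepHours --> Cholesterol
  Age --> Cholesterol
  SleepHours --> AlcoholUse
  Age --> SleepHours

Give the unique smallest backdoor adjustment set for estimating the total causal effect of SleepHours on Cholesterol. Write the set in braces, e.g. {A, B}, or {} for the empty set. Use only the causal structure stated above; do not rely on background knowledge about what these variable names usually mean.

{Age}

Variables eligible for adjustment (non-descendants of SleepHours, excluding SleepHours and Cholesterol): {Age, Stress}.
Backdoor paths from SleepHours to Cholesterol:
  P1: SleepHours <- Age -> Genotype <- Stress -> Cholesterol
  P2: SleepHours <- Age -> Genotype <- AlcoholUse -> Cholesterol
  P3: SleepHours <- Age -> Cholesterol
The empty set is not sufficient: P3 (SleepHours <- Age -> Cholesterol) has no collider blocking it and no conditioned non-collider, so it is open.
Try {Age}:
  P1: blocked at fork node Age ∈ conditioning set.
  P2: blocked at fork node Age ∈ conditioning set.
  P3: blocked at fork node Age ∈ conditioning set.
{Age} contains no descendant of SleepHours and blocks every backdoor path.
No other singleton works — e.g. {Stress} leaves P3 open — so {Age} is the unique smallest valid adjustment set.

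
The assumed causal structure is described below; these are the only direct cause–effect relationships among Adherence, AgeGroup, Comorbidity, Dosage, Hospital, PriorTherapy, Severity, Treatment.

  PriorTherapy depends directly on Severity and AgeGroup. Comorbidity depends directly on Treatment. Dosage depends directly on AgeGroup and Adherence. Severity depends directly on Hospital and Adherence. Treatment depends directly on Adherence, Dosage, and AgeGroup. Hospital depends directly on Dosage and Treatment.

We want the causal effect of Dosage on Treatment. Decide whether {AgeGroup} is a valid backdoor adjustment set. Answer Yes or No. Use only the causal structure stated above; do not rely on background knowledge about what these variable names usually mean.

Backdoor paths from Dosage to Treatment (paths whose first edge points into Dosage):
  P1: Dosage <- Adherence -> Treatment
  P2: Dosage <- Adherence -> Severity <- Hospital <- Treatment
  P3: Dosage <- Adherence -> Severity -> PriorTherapy <- AgeGroup -> Treatment
  P4: Dosage <- AgeGroup -> Treatment
  P5: Dosage <- AgeGroup -> PriorTherapy <- Severity <- Adherence -> Treatment
  P6: Dosage <- AgeGroup -> PriorTherapy <- Severity <- Hospital <- Treatment
Condition 1 (no descendant of Dosage in the set): holds — descendants of Dosage are {Comorbidity, Hospital, PriorTherapy, Severity, Treatment}; none are in {AgeGroup}.
Condition 2 (every backdoor path blocked by {AgeGroup}):
  P1: open — no interior node is in the conditioning set.
  P2: blocked at collider Severity (neither it nor any descendant is in the conditioning set).
  P3: blocked at collider PriorTherapy (neither it nor any descendant is in the conditioning set).
  P4: blocked at fork node AgeGroup ∈ conditioning set.
  P5: blocked at fork node AgeGroup ∈ conditioning set.
  P6: blocked at fork node AgeGroup ∈ conditioning set.
{AgeGroup} does not satisfy the backdoor criterion.

No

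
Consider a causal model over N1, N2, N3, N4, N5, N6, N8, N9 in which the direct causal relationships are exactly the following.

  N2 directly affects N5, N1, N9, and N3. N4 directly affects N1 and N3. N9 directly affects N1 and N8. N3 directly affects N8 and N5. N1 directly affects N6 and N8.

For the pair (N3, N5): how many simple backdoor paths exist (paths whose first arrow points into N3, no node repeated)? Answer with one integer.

A backdoor path from N3 to N5 is any simple undirected path whose first edge points into N3 (i.e. leaves N3 via a parent).
Parents of N3: {N2, N4}.
Enumerating:
  P1: N3 <- N2 -> N5
  P2: N3 <- N4 -> N1 <- N2 -> N5
  P3: N3 <- N4 -> N1 <- N9 <- N2 -> N5
  P4: N3 <- N4 -> N1 -> N8 <- N9 <- N2 -> N5
That exhausts the simple backdoor paths. Count: 4.

4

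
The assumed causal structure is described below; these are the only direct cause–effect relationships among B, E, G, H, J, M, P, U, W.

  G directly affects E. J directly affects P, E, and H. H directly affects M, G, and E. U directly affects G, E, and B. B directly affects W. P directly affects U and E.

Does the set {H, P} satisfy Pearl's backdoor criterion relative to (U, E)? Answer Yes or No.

Yes

Backdoor paths from U to E (paths whose first edge points into U):
  P1: U <- P <- J -> H -> G -> E
  P2: U <- P <- J -> H -> E
  P3: U <- P <- J -> E
  P4: U <- P -> E
Condition 1 (no descendant of U in the set): holds — descendants of U are {B, E, G, W}; none are in {H, P}.
Condition 2 (every backdoor path blocked by {H, P}):
  P1: blocked at chain node P ∈ conditioning set.
  P2: blocked at chain node P ∈ conditioning set.
  P3: blocked at chain node P ∈ conditioning set.
  P4: blocked at fork node P ∈ conditioning set.
{H, P} satisfies the backdoor criterion.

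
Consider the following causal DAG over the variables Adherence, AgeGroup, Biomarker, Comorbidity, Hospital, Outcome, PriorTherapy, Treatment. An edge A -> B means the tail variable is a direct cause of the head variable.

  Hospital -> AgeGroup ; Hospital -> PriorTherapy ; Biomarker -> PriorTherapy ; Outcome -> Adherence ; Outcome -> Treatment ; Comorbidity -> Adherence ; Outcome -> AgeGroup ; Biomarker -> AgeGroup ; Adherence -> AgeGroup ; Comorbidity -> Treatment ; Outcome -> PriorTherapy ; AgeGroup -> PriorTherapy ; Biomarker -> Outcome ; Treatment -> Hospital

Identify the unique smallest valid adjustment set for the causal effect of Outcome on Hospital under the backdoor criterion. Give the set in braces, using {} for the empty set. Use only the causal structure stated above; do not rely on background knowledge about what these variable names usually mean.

{}

Variables eligible for adjustment (non-descendants of Outcome, excluding Outcome and Hospital): {Biomarker, Comorbidity}.
Backdoor paths from Outcome to Hospital:
  P1: Outcome <- Biomarker -> AgeGroup <- Adherence <- Comorbidity -> Treatment -> Hospital
  P2: Outcome <- Biomarker -> AgeGroup <- Hospital
  P3: Outcome <- Biomarker -> AgeGroup -> PriorTherapy <- Hospital
  P4: Outcome <- Biomarker -> PriorTherapy <- Hospital
  P5: Outcome <- Biomarker -> PriorTherapy <- AgeGroup <- Adherence <- Comorbidity -> Treatment -> Hospital
  P6: Outcome <- Biomarker -> PriorTherapy <- AgeGroup <- Hospital
Each backdoor path contains an unconditioned collider, so every path is already blocked with the empty conditioning set:
  P1: blocked at collider AgeGroup (neither it nor any descendant is in the conditioning set).
  P2: blocked at collider AgeGroup (neither it nor any descendant is in the conditioning set).
  P3: blocked at collider PriorTherapy (neither it nor any descendant is in the conditioning set).
  P4: blocked at collider PriorTherapy (neither it nor any descendant is in the conditioning set).
  P5: blocked at collider PriorTherapy (neither it nor any descendant is in the conditioning set).
  P6: blocked at collider PriorTherapy (neither it nor any descendant is in the conditioning set).
The empty set is therefore the unique smallest valid set.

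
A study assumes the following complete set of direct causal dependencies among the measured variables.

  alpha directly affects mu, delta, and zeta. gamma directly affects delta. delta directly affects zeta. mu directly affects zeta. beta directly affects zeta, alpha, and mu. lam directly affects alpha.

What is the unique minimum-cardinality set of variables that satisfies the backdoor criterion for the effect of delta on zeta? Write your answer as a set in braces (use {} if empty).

{alpha}

Variables eligible for adjustment (non-descendants of delta, excluding delta and zeta): {alpha, beta, gamma, lam, mu}.
Backdoor paths from delta to zeta:
  P1: delta <- alpha <- beta -> mu -> zeta
  P2: delta <- alpha <- beta -> zeta
  P3: delta <- alpha -> mu <- beta -> zeta
  P4: delta <- alpha -> mu -> zeta
  P5: delta <- alpha -> zeta
The empty set is not sufficient: P1 (delta <- alpha <- beta -> mu -> zeta) has no collider blocking it and no conditioned non-collider, so it is open.
Try {alpha}:
  P1: blocked at chain node alpha ∈ conditioning set.
  P2: blocked at chain node alpha ∈ conditioning set.
  P3: blocked at fork node alpha ∈ conditioning set.
  P4: blocked at fork node alpha ∈ conditioning set.
  P5: blocked at fork node alpha ∈ conditioning set.
{alpha} contains no descendant of delta and blocks every backdoor path.
No other singleton works — e.g. {gamma} leaves P1 open — so {alpha} is the unique smallest valid adjustment set.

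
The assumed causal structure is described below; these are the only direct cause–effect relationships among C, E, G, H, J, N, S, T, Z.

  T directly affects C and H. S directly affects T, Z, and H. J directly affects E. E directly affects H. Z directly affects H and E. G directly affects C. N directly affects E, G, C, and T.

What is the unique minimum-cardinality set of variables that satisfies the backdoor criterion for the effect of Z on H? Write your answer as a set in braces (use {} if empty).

Variables eligible for adjustment (non-descendants of Z, excluding Z and H): {C, G, J, N, S, T}.
Backdoor paths from Z to H:
  P1: Z <- S -> T <- N -> E -> H
  P2: Z <- S -> T -> C <- N -> E -> H
  P3: Z <- S -> T -> C <- G <- N -> E -> H
  P4: Z <- S -> T -> H
  P5: Z <- S -> H
The empty set is not sufficient: P4 (Z <- S -> T -> H) has no collider blocking it and no conditioned non-collider, so it is open.
Try {S}:
  P1: blocked at fork node S ∈ conditioning set.
  P2: blocked at fork node S ∈ conditioning set.
  P3: blocked at fork node S ∈ conditioning set.
  P4: blocked at fork node S ∈ conditioning set.
  P5: blocked at fork node S ∈ conditioning set.
{S} contains no descendant of Z and blocks every backdoor path.
No other singleton works — e.g. {N} leaves P4 open — so {S} is the unique smallest valid adjustment set.

{S}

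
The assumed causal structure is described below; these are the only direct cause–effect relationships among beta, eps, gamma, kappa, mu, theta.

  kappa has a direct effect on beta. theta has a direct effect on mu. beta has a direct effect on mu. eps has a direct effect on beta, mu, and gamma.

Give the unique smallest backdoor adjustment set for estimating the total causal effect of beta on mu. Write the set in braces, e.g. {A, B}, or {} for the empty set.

{eps}

Variables eligible for adjustment (non-descendants of beta, excluding beta and mu): {eps, gamma, kappa, theta}.
Backdoor paths from beta to mu:
  P1: beta <- eps -> mu
The empty set is not sufficient: P1 (beta <- eps -> mu) has no collider blocking it and no conditioned non-collider, so it is open.
Try {eps}:
  P1: blocked at fork node eps ∈ conditioning set.
{eps} contains no descendant of beta and blocks every backdoor path.
No other singleton works — e.g. {kappa} leaves P1 open — so {eps} is the unique smallest valid adjustment set.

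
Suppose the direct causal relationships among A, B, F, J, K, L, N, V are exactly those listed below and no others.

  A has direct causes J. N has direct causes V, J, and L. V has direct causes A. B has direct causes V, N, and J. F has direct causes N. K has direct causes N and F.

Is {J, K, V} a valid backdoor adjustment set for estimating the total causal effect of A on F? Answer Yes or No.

Backdoor paths from A to F (paths whose first edge points into A):
  P1: A <- J -> N -> F
  P2: A <- J -> N -> K <- F
  P3: A <- J -> B <- V -> N -> F
  P4: A <- J -> B <- V -> N -> K <- F
  P5: A <- J -> B <- N -> F
  P6: A <- J -> B <- N -> K <- F
Condition 1 (no descendant of A in the set): FAILS — K and V are descendants of A.
Condition 2 (every backdoor path blocked by {J, K, V}):
  P1: blocked at fork node J ∈ conditioning set.
  P2: blocked at fork node J ∈ conditioning set.
  P3: blocked at fork node J ∈ conditioning set.
  P4: blocked at fork node J ∈ conditioning set.
  P5: blocked at fork node J ∈ conditioning set.
  P6: blocked at fork node J ∈ conditioning set.
{J, K, V} does not satisfy the backdoor criterion.

No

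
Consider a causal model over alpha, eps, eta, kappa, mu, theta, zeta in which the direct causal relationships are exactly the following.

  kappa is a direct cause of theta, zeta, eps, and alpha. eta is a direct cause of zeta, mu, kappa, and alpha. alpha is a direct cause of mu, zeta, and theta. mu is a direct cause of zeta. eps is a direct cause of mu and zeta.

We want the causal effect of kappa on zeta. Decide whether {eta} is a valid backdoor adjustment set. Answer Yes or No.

Yes

Backdoor paths from kappa to zeta (paths whose first edge points into kappa):
  P1: kappa <- eta -> alpha -> mu <- eps -> zeta
  P2: kappa <- eta -> alpha -> mu -> zeta
  P3: kappa <- eta -> alpha -> zeta
  P4: kappa <- eta -> mu <- alpha -> zeta
  P5: kappa <- eta -> mu <- eps -> zeta
  P6: kappa <- eta -> mu -> zeta
  P7: kappa <- eta -> zeta
Condition 1 (no descendant of kappa in the set): holds — descendants of kappa are {alpha, eps, mu, theta, zeta}; none are in {eta}.
Condition 2 (every backdoor path blocked by {eta}):
  P1: blocked at fork node eta ∈ conditioning set.
  P2: blocked at fork node eta ∈ conditioning set.
  P3: blocked at fork node eta ∈ conditioning set.
  P4: blocked at fork node eta ∈ conditioning set.
  P5: blocked at fork node eta ∈ conditioning set.
  P6: blocked at fork node eta ∈ conditioning set.
  P7: blocked at fork node eta ∈ conditioning set.
{eta} satisfies the backdoor criterion.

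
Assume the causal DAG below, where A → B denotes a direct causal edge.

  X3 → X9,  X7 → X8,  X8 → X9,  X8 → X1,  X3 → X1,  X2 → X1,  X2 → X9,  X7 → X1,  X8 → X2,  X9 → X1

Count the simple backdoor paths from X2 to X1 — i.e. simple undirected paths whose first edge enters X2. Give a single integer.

A backdoor path from X2 to X1 is any simple undirected path whose first edge points into X2 (i.e. leaves X2 via a parent).
Parents of X2: {X8}.
Enumerating:
  P1: X2 <- X8 <- X7 -> X1
  P2: X2 <- X8 -> X9 <- X3 -> X1
  P3: X2 <- X8 -> X9 -> X1
  P4: X2 <- X8 -> X1
That exhausts the simple backdoor paths. Count: 4.

4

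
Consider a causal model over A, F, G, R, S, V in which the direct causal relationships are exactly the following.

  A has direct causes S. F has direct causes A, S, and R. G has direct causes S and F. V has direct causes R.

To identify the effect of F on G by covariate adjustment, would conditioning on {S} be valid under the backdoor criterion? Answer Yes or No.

Yes

Backdoor paths from F to G (paths whose first edge points into F):
  P1: F <- S -> G
  P2: F <- A <- S -> G
Condition 1 (no descendant of F in the set): holds — descendants of F are {G}; none are in {S}.
Condition 2 (every backdoor path blocked by {S}):
  P1: blocked at fork node S ∈ conditioning set.
  P2: blocked at fork node S ∈ conditioning set.
{S} satisfies the backdoor criterion.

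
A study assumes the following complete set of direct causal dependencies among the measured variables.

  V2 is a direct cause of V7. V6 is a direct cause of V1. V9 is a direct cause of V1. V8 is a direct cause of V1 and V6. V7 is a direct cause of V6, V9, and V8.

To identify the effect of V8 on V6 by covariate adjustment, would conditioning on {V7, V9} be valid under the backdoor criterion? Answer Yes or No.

Yes

Backdoor paths from V8 to V6 (paths whose first edge points into V8):
  P1: V8 <- V7 -> V9 -> V1 <- V6
  P2: V8 <- V7 -> V6
Condition 1 (no descendant of V8 in the set): holds — descendants of V8 are {V1, V6}; none are in {V7, V9}.
Condition 2 (every backdoor path blocked by {V7, V9}):
  P1: blocked at fork node V7 ∈ conditioning set.
  P2: blocked at fork node V7 ∈ conditioning set.
{V7, V9} satisfies the backdoor criterion.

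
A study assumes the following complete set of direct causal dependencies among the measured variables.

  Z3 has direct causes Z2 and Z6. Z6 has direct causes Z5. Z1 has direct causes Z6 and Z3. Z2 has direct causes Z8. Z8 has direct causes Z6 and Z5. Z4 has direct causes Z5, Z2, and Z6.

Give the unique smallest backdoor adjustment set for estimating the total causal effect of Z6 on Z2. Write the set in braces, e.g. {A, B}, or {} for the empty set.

{Z5}

Variables eligible for adjustment (non-descendants of Z6, excluding Z6 and Z2): {Z5}.
Backdoor paths from Z6 to Z2:
  P1: Z6 <- Z5 -> Z8 -> Z2
  P2: Z6 <- Z5 -> Z4 <- Z2
The empty set is not sufficient: P1 (Z6 <- Z5 -> Z8 -> Z2) has no collider blocking it and no conditioned non-collider, so it is open.
Try {Z5}:
  P1: blocked at fork node Z5 ∈ conditioning set.
  P2: blocked at fork node Z5 ∈ conditioning set.
{Z5} contains no descendant of Z6 and blocks every backdoor path.
{Z5} is the unique smallest valid adjustment set.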